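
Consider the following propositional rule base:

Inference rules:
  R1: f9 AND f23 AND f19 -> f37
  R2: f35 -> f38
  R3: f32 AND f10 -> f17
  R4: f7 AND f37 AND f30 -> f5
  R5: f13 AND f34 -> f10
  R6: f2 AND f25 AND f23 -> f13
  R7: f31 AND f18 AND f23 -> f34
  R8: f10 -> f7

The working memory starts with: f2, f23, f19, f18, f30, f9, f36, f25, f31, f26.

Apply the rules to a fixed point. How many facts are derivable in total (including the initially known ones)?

Round 1 fires R1, R6, R7, giving f37, f13, f34.
Round 2 fires R5, giving f10.
Round 3 fires R8, giving f7.
Round 4 fires R4, giving f5.
Closure: {f10, f13, f18, f19, f2, f23, f25, f26, f30, f31, f34, f36, f37, f5, f7, f9} — 16 facts.

16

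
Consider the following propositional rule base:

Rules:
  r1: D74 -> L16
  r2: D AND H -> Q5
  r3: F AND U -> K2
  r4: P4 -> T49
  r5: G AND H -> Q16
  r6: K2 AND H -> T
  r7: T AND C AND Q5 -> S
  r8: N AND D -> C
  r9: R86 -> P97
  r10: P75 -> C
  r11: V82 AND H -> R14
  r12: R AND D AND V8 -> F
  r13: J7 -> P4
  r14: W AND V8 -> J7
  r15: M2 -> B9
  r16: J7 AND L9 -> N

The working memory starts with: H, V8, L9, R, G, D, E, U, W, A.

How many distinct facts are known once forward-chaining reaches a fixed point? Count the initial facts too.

Round 1: r2 [D AND H -> Q5]; r5 [G AND H -> Q16]; r12 [R AND D AND V8 -> F]; r14 [W AND V8 -> J7]. New: Q5, Q16, F, J7.
Round 2: r3 [F AND U -> K2]; r13 [J7 -> P4]; r16 [J7 AND L9 -> N]. New: K2, P4, N.
Round 3: r4 [P4 -> T49]; r6 [K2 AND H -> T]; r8 [N AND D -> C]. New: T49, T, C.
Round 4: r7 [T AND C AND Q5 -> S]. New: S.
Closure: {A, C, D, E, F, G, H, J7, K2, L9, N, P4, Q16, Q5, R, S, T, T49, U, V8, W} — 21 facts.

21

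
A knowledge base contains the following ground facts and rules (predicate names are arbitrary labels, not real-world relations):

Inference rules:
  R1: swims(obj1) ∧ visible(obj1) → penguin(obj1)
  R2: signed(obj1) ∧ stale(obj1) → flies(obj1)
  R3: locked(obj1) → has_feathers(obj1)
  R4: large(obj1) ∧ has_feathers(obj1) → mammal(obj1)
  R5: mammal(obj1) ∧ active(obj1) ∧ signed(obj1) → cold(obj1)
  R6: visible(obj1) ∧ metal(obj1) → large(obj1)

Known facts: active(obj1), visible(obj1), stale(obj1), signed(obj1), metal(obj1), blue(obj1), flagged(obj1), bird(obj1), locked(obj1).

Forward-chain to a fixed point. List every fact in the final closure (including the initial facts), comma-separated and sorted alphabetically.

active(obj1), bird(obj1), blue(obj1), cold(obj1), flagged(obj1), flies(obj1), has_feathers(obj1), large(obj1), locked(obj1), mammal(obj1), metal(obj1), signed(obj1), stale(obj1), visible(obj1)

Round 1 fires R2, R3, R6, giving flies(obj1), has_feathers(obj1), large(obj1).
Round 2 fires R4, giving mammal(obj1).
Round 3 fires R5, giving cold(obj1).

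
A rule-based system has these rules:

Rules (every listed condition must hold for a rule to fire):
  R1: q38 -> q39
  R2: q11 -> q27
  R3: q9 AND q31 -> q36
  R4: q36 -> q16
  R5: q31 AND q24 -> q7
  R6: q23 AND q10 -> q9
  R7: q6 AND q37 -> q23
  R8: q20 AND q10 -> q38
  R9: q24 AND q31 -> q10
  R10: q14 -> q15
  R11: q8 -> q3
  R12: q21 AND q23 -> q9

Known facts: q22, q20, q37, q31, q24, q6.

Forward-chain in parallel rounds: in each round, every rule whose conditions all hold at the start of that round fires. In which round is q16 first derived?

4

Round 1: R5 [q31 AND q24 -> q7]; R7 [q6 AND q37 -> q23]; R9 [q24 AND q31 -> q10]. Adds q7, q23, q10.
Round 2: R6 [q23 AND q10 -> q9]; R8 [q20 AND q10 -> q38]. Adds q9, q38.
Round 3: R1 [q38 -> q39]; R3 [q9 AND q31 -> q36]. Adds q39, q36.
Round 4: R4 [q36 -> q16]. Adds q16.
q16 first appears in round 4.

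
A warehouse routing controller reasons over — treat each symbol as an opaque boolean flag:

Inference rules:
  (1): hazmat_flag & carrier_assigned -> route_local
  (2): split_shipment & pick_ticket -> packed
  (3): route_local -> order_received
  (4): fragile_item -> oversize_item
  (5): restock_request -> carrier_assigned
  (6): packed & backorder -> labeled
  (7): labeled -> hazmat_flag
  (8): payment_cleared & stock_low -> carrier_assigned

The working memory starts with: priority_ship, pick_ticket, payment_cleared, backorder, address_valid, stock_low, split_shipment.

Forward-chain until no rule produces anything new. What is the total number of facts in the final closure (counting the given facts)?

13

[1] (2) [split_shipment & pick_ticket -> packed]; (8) [payment_cleared & stock_low -> carrier_assigned]. ⇒ new: packed, carrier_assigned.
[2] (6) [packed & backorder -> labeled]. ⇒ new: labeled.
[3] (7) [labeled -> hazmat_flag]. ⇒ new: hazmat_flag.
[4] (1) [hazmat_flag & carrier_assigned -> route_local]. ⇒ new: route_local.
[5] (3) [route_local -> order_received]. ⇒ new: order_received.
Closure: {address_valid, backorder, carrier_assigned, hazmat_flag, labeled, order_received, packed, payment_cleared, pick_ticket, priority_ship, route_local, split_shipment, stock_low} — 13 facts.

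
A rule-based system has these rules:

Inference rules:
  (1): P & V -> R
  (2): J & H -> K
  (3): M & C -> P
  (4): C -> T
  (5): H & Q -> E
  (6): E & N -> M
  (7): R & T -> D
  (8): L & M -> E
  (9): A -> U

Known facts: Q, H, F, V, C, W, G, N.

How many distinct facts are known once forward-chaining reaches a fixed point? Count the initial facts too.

14

Round 1: (4) [C -> T]; (5) [H & Q -> E]. Adds T, E.
Round 2: (6) [E & N -> M]. Adds M.
Round 3: (3) [M & C -> P]. Adds P.
Round 4: (1) [P & V -> R]. Adds R.
Round 5: (7) [R & T -> D]. Adds D.
Closure: {C, D, E, F, G, H, M, N, P, Q, R, T, V, W} — 14 facts.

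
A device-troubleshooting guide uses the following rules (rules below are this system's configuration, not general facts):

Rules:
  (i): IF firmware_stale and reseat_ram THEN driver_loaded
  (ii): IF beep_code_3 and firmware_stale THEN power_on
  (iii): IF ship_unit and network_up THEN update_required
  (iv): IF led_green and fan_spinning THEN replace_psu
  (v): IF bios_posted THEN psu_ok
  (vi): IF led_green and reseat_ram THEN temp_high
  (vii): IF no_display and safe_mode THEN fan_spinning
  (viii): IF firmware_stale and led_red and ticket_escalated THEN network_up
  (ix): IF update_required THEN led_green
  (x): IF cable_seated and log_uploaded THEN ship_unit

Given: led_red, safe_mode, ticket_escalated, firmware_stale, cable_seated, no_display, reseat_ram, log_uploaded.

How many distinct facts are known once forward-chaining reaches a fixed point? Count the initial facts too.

Round 1 — (i), (vii), (viii), (x), derive driver_loaded, fan_spinning, network_up, ship_unit.
Round 2 — (iii), derive update_required.
Round 3 — (ix), derive led_green.
Round 4 — (iv), (vi), derive replace_psu, temp_high.
Closure: {cable_seated, driver_loaded, fan_spinning, firmware_stale, led_green, led_red, log_uploaded, network_up, no_display, replace_psu, reseat_ram, safe_mode, ship_unit, temp_high, ticket_escalated, update_required} — 16 facts.

16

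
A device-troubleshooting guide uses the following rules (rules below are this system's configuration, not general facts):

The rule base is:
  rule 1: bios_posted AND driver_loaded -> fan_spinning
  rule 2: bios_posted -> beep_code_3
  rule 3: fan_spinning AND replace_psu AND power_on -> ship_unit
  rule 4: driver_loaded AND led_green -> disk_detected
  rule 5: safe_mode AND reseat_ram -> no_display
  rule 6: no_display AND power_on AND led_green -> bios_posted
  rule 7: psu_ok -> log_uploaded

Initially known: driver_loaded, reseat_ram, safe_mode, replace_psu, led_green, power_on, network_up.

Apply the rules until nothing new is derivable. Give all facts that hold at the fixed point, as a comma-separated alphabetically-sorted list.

Round 1: rule 4 [driver_loaded AND led_green -> disk_detected]; rule 5 [safe_mode AND reseat_ram -> no_display]. New: disk_detected, no_display.
Round 2: rule 6 [no_display AND power_on AND led_green -> bios_posted]. New: bios_posted.
Round 3: rule 1 [bios_posted AND driver_loaded -> fan_spinning]; rule 2 [bios_posted -> beep_code_3]. New: fan_spinning, beep_code_3.
Round 4: rule 3 [fan_spinning AND replace_psu AND power_on -> ship_unit]. New: ship_unit.

beep_code_3, bios_posted, disk_detected, driver_loaded, fan_spinning, led_green, network_up, no_display, power_on, replace_psu, reseat_ram, safe_mode, ship_unit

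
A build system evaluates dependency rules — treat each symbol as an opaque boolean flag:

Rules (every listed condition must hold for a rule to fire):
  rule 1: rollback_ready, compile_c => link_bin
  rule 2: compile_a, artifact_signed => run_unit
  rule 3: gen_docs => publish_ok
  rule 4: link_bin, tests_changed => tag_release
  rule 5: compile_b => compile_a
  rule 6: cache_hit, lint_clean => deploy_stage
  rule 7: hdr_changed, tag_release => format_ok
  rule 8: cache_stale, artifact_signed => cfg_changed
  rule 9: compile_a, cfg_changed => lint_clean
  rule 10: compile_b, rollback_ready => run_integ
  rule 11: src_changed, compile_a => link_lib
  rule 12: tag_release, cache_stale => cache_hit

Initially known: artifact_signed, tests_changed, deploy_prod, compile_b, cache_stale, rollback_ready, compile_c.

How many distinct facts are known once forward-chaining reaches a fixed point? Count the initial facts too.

16

Round 1 — rule 1, rule 5, rule 8, rule 10, derive link_bin, compile_a, cfg_changed, run_integ.
Round 2 — rule 2, rule 4, rule 9, derive run_unit, tag_release, lint_clean.
Round 3 — rule 12, derive cache_hit.
Round 4 — rule 6, derive deploy_stage.
Closure: {artifact_signed, cache_hit, cache_stale, cfg_changed, compile_a, compile_b, compile_c, deploy_prod, deploy_stage, link_bin, lint_clean, rollback_ready, run_integ, run_unit, tag_release, tests_changed} — 16 facts.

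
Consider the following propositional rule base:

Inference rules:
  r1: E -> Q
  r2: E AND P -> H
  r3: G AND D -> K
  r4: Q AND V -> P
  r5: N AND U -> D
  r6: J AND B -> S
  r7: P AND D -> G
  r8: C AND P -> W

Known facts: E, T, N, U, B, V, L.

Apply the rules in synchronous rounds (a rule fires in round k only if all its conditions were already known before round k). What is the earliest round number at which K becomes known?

4

Round 1 — r1, r5, derive Q, D.
Round 2 — r4, derive P.
Round 3 — r2, r7, derive H, G.
Round 4 — r3, derive K.
K first appears in round 4.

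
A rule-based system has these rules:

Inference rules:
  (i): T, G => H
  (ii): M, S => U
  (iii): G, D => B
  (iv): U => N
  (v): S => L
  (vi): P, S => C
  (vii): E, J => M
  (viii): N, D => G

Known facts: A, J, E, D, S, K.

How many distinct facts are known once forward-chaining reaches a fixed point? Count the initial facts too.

12

[1] (v) [S => L]; (vii) [E, J => M]. ⇒ new: L, M.
[2] (ii) [M, S => U]. ⇒ new: U.
[3] (iv) [U => N]. ⇒ new: N.
[4] (viii) [N, D => G]. ⇒ new: G.
[5] (iii) [G, D => B]. ⇒ new: B.
Closure: {A, B, D, E, G, J, K, L, M, N, S, U} — 12 facts.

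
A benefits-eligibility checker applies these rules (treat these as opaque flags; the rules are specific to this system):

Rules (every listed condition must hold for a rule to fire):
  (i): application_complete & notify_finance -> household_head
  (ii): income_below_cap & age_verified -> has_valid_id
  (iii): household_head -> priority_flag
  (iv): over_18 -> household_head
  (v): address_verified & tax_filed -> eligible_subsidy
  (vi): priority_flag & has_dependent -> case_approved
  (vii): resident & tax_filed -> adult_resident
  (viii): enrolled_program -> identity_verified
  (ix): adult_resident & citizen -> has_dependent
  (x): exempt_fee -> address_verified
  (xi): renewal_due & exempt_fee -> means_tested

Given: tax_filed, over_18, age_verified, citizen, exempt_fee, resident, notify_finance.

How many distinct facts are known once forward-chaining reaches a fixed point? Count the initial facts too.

14

Round 1: (iv) [over_18 -> household_head]; (vii) [resident & tax_filed -> adult_resident]; (x) [exempt_fee -> address_verified]. Adds household_head, adult_resident, address_verified.
Round 2: (iii) [household_head -> priority_flag]; (v) [address_verified & tax_filed -> eligible_subsidy]; (ix) [adult_resident & citizen -> has_dependent]. Adds priority_flag, eligible_subsidy, has_dependent.
Round 3: (vi) [priority_flag & has_dependent -> case_approved]. Adds case_approved.
Closure: {address_verified, adult_resident, age_verified, case_approved, citizen, eligible_subsidy, exempt_fee, has_dependent, household_head, notify_finance, over_18, priority_flag, resident, tax_filed} — 14 facts.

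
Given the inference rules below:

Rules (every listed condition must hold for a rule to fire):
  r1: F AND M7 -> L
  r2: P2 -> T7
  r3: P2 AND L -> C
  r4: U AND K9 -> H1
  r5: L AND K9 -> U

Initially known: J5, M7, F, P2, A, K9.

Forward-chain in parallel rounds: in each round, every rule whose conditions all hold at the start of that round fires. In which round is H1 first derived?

Round 1: r1 [F AND M7 -> L]; r2 [P2 -> T7]. Adds L, T7.
Round 2: r3 [P2 AND L -> C]; r5 [L AND K9 -> U]. Adds C, U.
Round 3: r4 [U AND K9 -> H1]. Adds H1.
H1 first appears in round 3.

3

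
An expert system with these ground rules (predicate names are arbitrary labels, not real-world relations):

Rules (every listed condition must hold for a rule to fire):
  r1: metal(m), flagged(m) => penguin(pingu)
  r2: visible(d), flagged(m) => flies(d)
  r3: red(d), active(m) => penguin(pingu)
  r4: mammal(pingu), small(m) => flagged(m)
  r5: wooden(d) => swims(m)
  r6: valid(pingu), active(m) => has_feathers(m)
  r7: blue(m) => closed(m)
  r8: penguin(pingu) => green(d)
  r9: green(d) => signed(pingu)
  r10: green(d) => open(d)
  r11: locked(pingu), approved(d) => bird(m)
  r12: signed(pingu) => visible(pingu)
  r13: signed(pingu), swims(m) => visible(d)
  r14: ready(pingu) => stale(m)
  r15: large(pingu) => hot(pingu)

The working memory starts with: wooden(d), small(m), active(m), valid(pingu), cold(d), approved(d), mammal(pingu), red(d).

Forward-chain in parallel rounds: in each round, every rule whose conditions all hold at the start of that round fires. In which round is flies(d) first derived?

Round 1 — r3, r4, r5, r6, derive penguin(pingu), flagged(m), swims(m), has_feathers(m).
Round 2 — r8, derive green(d).
Round 3 — r9, r10, derive signed(pingu), open(d).
Round 4 — r12, r13, derive visible(pingu), visible(d).
Round 5 — r2, derive flies(d).
flies(d) first appears in round 5.

5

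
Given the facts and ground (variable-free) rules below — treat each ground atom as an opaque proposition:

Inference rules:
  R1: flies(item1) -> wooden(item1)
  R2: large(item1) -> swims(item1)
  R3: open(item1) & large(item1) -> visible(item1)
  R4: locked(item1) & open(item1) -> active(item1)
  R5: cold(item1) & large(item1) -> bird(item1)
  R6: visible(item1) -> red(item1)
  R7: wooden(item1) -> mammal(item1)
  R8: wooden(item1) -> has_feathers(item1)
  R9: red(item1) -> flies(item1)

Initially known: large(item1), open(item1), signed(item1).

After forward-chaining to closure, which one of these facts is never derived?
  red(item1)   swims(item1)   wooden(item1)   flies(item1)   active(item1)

active(item1)

Round 1: R2 [large(item1) -> swims(item1)]; R3 [open(item1) & large(item1) -> visible(item1)]. New: swims(item1), visible(item1).
Round 2: R6 [visible(item1) -> red(item1)]. New: red(item1).
Round 3: R9 [red(item1) -> flies(item1)]. New: flies(item1).
Round 4: R1 [flies(item1) -> wooden(item1)]. New: wooden(item1).
Round 5: R7 [wooden(item1) -> mammal(item1)]; R8 [wooden(item1) -> has_feathers(item1)]. New: mammal(item1), has_feathers(item1).
Derived: wooden(item1) (round 4), red(item1) (round 2), swims(item1) (round 1), flies(item1) (round 3). active(item1) never appears in any round.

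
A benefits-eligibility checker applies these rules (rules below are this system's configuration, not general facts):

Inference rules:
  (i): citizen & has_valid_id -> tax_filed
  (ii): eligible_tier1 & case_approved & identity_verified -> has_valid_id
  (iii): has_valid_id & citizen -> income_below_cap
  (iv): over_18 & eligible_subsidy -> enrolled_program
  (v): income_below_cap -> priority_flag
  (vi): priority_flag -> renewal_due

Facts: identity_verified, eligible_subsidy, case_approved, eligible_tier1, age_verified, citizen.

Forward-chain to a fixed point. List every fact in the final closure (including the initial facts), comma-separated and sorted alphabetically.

Round 1 fires (ii), giving has_valid_id.
Round 2 fires (i), (iii), giving tax_filed, income_below_cap.
Round 3 fires (v), giving priority_flag.
Round 4 fires (vi), giving renewal_due.

age_verified, case_approved, citizen, eligible_subsidy, eligible_tier1, has_valid_id, identity_verified, income_below_cap, priority_flag, renewal_due, tax_filed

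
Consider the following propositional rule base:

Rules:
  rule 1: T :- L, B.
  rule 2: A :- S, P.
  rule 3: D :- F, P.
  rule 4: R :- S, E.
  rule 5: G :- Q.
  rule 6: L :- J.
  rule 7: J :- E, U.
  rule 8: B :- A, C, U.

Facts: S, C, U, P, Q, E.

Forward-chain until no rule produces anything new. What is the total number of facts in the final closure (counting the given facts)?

13

Round 1: rule 2 [A :- S, P.]; rule 4 [R :- S, E.]; rule 5 [G :- Q.]; rule 7 [J :- E, U.]. New: A, R, G, J.
Round 2: rule 6 [L :- J.]; rule 8 [B :- A, C, U.]. New: L, B.
Round 3: rule 1 [T :- L, B.]. New: T.
Closure: {A, B, C, E, G, J, L, P, Q, R, S, T, U} — 13 facts.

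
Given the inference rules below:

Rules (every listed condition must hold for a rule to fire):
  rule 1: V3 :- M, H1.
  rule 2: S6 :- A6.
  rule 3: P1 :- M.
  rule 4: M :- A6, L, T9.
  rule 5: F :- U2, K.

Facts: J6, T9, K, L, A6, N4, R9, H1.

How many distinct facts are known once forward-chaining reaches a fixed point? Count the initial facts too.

Round 1: rule 2 [S6 :- A6.]; rule 4 [M :- A6, L, T9.]. New: S6, M.
Round 2: rule 1 [V3 :- M, H1.]; rule 3 [P1 :- M.]. New: V3, P1.
Closure: {A6, H1, J6, K, L, M, N4, P1, R9, S6, T9, V3} — 12 facts.

12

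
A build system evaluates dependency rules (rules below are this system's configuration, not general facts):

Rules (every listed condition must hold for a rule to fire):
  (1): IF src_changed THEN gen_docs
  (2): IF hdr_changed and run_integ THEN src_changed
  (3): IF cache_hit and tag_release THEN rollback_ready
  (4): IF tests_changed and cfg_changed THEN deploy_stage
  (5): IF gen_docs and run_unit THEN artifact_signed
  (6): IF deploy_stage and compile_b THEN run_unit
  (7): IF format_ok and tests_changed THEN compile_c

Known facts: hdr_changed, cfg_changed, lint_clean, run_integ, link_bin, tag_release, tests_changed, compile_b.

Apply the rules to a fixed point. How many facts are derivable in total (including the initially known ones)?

13

Round 1 fires (2), (4), giving src_changed, deploy_stage.
Round 2 fires (1), (6), giving gen_docs, run_unit.
Round 3 fires (5), giving artifact_signed.
Closure: {artifact_signed, cfg_changed, compile_b, deploy_stage, gen_docs, hdr_changed, link_bin, lint_clean, run_integ, run_unit, src_changed, tag_release, tests_changed} — 13 facts.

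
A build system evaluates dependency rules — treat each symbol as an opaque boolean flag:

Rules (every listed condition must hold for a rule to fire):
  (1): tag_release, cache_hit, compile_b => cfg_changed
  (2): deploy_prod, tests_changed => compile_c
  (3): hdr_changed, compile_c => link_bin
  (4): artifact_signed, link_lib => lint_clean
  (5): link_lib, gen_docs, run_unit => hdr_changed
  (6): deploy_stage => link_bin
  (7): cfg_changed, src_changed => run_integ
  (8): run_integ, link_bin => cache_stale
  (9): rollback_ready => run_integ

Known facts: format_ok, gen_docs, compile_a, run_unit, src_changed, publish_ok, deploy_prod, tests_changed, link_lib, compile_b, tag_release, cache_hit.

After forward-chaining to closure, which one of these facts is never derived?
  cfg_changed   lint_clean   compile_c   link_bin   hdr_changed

Round 1 — (1), (2), (5), derive cfg_changed, compile_c, hdr_changed.
Round 2 — (3), (7), derive link_bin, run_integ.
Round 3 — (8), derive cache_stale.
Derived: cfg_changed (round 1), hdr_changed (round 1), compile_c (round 1), link_bin (round 2). lint_clean never appears in any round.

lint_clean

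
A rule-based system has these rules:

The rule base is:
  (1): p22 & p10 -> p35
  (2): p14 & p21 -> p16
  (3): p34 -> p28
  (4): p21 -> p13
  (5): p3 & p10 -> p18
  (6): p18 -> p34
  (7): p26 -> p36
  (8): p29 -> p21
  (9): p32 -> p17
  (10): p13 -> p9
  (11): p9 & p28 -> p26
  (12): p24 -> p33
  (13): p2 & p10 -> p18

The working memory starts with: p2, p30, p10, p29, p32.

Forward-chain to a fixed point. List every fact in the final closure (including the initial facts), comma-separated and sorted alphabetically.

Round 1 — (8), (9), (13), derive p21, p17, p18.
Round 2 — (4), (6), derive p13, p34.
Round 3 — (3), (10), derive p28, p9.
Round 4 — (11), derive p26.
Round 5 — (7), derive p36.

p10, p13, p17, p18, p2, p21, p26, p28, p29, p30, p32, p34, p36, p9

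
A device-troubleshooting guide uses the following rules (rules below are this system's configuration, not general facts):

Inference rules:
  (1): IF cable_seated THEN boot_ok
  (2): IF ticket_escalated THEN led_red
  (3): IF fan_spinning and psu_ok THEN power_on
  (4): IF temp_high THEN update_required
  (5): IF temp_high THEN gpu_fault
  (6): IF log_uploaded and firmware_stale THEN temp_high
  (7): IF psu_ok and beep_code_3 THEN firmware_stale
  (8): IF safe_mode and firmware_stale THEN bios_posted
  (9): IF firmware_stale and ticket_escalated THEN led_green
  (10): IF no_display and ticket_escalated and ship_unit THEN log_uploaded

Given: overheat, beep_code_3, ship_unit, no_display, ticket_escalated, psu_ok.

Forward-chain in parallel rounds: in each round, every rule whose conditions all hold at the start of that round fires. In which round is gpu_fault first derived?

3

Round 1: (2) [IF ticket_escalated THEN led_red]; (7) [IF psu_ok and beep_code_3 THEN firmware_stale]; (10) [IF no_display and ticket_escalated and ship_unit THEN log_uploaded]. Adds led_red, firmware_stale, log_uploaded.
Round 2: (6) [IF log_uploaded and firmware_stale THEN temp_high]; (9) [IF firmware_stale and ticket_escalated THEN led_green]. Adds temp_high, led_green.
Round 3: (4) [IF temp_high THEN update_required]; (5) [IF temp_high THEN gpu_fault]. Adds update_required, gpu_fault.
gpu_fault first appears in round 3.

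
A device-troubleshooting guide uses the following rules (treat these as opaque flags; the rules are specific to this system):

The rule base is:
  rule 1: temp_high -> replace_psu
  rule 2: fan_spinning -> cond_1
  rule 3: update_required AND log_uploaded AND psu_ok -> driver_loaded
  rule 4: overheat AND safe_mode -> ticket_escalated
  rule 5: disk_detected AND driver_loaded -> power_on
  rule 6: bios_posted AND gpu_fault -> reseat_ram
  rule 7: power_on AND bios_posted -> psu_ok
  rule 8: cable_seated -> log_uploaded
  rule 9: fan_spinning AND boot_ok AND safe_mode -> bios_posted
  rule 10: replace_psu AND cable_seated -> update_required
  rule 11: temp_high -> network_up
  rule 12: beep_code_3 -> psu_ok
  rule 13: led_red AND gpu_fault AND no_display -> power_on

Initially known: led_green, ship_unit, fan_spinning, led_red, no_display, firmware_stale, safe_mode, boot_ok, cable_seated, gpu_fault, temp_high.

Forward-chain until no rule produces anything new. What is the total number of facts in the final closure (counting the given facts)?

21

[1] rule 1 [temp_high -> replace_psu]; rule 2 [fan_spinning -> cond_1]; rule 8 [cable_seated -> log_uploaded]; rule 9 [fan_spinning AND boot_ok AND safe_mode -> bios_posted]; rule 11 [temp_high -> network_up]; rule 13 [led_red AND gpu_fault AND no_display -> power_on]. ⇒ new: replace_psu, cond_1, log_uploaded, bios_posted, network_up, power_on.
[2] rule 6 [bios_posted AND gpu_fault -> reseat_ram]; rule 7 [power_on AND bios_posted -> psu_ok]; rule 10 [replace_psu AND cable_seated -> update_required]. ⇒ new: reseat_ram, psu_ok, update_required.
[3] rule 3 [update_required AND log_uploaded AND psu_ok -> driver_loaded]. ⇒ new: driver_loaded.
Closure: {bios_posted, boot_ok, cable_seated, cond_1, driver_loaded, fan_spinning, firmware_stale, gpu_fault, led_green, led_red, log_uploaded, network_up, no_display, power_on, psu_ok, replace_psu, reseat_ram, safe_mode, ship_unit, temp_high, update_required} — 21 facts.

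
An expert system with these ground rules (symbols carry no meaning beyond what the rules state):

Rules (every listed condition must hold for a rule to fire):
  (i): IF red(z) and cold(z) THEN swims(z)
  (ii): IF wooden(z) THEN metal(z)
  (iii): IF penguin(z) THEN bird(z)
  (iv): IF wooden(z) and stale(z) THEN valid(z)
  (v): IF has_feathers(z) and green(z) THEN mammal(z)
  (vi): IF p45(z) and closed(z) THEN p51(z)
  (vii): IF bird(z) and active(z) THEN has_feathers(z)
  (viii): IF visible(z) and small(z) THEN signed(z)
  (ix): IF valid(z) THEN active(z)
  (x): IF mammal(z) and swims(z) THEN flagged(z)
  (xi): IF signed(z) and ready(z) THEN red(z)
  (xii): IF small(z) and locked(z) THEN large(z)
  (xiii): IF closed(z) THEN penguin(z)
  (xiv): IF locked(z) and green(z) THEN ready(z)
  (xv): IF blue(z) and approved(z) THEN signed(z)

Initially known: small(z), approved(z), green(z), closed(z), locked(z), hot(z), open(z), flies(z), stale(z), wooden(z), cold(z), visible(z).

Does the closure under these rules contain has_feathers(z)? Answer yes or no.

yes

Round 1 fires (ii), (iv), (viii), (xii), (xiii), (xiv), giving metal(z), valid(z), signed(z), large(z), penguin(z), ready(z).
Round 2 fires (iii), (ix), (xi), giving bird(z), active(z), red(z).
Round 3 fires (i), (vii), giving swims(z), has_feathers(z).
Round 4 fires (v), giving mammal(z).
Round 5 fires (x), giving flagged(z).
has_feathers(z) appears in round 3, so it is derivable.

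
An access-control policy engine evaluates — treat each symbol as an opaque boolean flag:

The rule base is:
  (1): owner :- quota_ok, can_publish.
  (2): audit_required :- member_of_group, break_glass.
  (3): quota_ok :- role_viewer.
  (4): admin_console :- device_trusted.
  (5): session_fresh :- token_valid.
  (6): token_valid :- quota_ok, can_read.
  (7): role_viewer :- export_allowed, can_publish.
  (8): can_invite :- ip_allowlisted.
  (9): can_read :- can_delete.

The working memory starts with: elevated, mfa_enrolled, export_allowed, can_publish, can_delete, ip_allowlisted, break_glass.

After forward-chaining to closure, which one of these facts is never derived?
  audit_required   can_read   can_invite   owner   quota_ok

audit_required

Round 1: (7) [role_viewer :- export_allowed, can_publish.]; (8) [can_invite :- ip_allowlisted.]; (9) [can_read :- can_delete.]. New: role_viewer, can_invite, can_read.
Round 2: (3) [quota_ok :- role_viewer.]. New: quota_ok.
Round 3: (1) [owner :- quota_ok, can_publish.]; (6) [token_valid :- quota_ok, can_read.]. New: owner, token_valid.
Round 4: (5) [session_fresh :- token_valid.]. New: session_fresh.
Derived: quota_ok (round 2), owner (round 3), can_invite (round 1), can_read (round 1). audit_required never appears in any round.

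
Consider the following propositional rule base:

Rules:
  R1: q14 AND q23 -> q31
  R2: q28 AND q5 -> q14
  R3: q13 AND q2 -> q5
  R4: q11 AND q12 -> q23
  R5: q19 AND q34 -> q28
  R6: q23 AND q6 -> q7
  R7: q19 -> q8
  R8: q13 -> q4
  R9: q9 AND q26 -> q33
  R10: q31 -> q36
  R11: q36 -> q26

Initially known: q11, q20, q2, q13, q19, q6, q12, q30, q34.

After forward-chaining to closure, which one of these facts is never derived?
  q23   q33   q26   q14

q33

Round 1: R3 [q13 AND q2 -> q5]; R4 [q11 AND q12 -> q23]; R5 [q19 AND q34 -> q28]; R7 [q19 -> q8]; R8 [q13 -> q4]. New: q5, q23, q28, q8, q4.
Round 2: R2 [q28 AND q5 -> q14]; R6 [q23 AND q6 -> q7]. New: q14, q7.
Round 3: R1 [q14 AND q23 -> q31]. New: q31.
Round 4: R10 [q31 -> q36]. New: q36.
Round 5: R11 [q36 -> q26]. New: q26.
Derived: q26 (round 5), q14 (round 2), q23 (round 1). q33 never appears in any round.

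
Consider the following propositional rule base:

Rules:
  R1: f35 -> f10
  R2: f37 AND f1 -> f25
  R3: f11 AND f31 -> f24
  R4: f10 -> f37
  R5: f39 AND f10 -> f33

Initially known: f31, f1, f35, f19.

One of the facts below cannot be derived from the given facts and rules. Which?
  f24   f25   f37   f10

f24

[1] R1 [f35 -> f10]. ⇒ new: f10.
[2] R4 [f10 -> f37]. ⇒ new: f37.
[3] R2 [f37 AND f1 -> f25]. ⇒ new: f25.
Derived: f25 (round 3), f37 (round 2), f10 (round 1). f24 never appears in any round.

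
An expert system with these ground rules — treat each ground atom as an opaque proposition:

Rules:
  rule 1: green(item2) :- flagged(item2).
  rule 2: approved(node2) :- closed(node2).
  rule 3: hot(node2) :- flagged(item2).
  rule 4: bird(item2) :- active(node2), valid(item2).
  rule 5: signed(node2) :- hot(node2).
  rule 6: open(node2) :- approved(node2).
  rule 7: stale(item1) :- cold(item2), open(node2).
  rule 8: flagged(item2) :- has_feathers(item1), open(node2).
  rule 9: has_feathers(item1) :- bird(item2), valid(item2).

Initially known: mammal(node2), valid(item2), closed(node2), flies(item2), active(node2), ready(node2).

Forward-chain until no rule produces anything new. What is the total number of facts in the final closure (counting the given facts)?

14

Round 1: rule 2 [approved(node2) :- closed(node2).]; rule 4 [bird(item2) :- active(node2), valid(item2).]. Adds approved(node2), bird(item2).
Round 2: rule 6 [open(node2) :- approved(node2).]; rule 9 [has_feathers(item1) :- bird(item2), valid(item2).]. Adds open(node2), has_feathers(item1).
Round 3: rule 8 [flagged(item2) :- has_feathers(item1), open(node2).]. Adds flagged(item2).
Round 4: rule 1 [green(item2) :- flagged(item2).]; rule 3 [hot(node2) :- flagged(item2).]. Adds green(item2), hot(node2).
Round 5: rule 5 [signed(node2) :- hot(node2).]. Adds signed(node2).
Closure: {active(node2), approved(node2), bird(item2), closed(node2), flagged(item2), flies(item2), green(item2), has_feathers(item1), hot(node2), mammal(node2), open(node2), ready(node2), signed(node2), valid(item2)} — 14 facts.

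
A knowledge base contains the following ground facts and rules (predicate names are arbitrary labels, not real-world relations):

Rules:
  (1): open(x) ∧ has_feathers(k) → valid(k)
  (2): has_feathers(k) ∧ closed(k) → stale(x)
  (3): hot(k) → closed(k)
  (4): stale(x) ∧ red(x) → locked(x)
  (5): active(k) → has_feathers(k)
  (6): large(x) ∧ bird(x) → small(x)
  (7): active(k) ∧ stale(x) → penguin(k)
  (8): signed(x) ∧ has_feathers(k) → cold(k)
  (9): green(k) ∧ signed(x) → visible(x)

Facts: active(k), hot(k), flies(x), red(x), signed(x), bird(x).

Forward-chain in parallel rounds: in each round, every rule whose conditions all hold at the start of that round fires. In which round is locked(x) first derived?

Round 1 — (3), (5), derive closed(k), has_feathers(k).
Round 2 — (2), (8), derive stale(x), cold(k).
Round 3 — (4), (7), derive locked(x), penguin(k).
locked(x) first appears in round 3.

3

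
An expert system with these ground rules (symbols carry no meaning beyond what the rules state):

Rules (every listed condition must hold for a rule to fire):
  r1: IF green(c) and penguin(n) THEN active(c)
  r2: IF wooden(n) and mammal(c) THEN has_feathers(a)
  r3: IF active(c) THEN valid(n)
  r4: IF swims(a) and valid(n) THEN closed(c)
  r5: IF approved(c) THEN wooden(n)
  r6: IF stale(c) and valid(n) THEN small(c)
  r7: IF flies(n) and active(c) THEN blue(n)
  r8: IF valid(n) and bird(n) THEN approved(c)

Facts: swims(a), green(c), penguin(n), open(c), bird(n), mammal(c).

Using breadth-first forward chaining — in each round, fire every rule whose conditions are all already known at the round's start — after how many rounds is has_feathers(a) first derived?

[1] r1 [IF green(c) and penguin(n) THEN active(c)]. ⇒ new: active(c).
[2] r3 [IF active(c) THEN valid(n)]. ⇒ new: valid(n).
[3] r4 [IF swims(a) and valid(n) THEN closed(c)]; r8 [IF valid(n) and bird(n) THEN approved(c)]. ⇒ new: closed(c), approved(c).
[4] r5 [IF approved(c) THEN wooden(n)]. ⇒ new: wooden(n).
[5] r2 [IF wooden(n) and mammal(c) THEN has_feathers(a)]. ⇒ new: has_feathers(a).
has_feathers(a) first appears in round 5.

5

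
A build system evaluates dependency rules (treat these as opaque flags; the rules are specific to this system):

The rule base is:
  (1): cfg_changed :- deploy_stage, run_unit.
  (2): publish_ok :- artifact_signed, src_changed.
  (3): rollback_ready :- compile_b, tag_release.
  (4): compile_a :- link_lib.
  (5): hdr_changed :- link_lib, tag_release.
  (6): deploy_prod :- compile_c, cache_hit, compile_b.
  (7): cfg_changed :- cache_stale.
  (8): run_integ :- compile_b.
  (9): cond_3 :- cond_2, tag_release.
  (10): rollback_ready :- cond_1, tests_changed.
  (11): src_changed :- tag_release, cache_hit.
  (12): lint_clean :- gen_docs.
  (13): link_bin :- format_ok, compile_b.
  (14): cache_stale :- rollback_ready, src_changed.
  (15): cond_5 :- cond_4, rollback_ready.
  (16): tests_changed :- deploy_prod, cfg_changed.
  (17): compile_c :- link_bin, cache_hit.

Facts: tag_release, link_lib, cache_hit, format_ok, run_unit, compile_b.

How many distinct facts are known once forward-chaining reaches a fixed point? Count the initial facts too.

17

[1] (3) [rollback_ready :- compile_b, tag_release.]; (4) [compile_a :- link_lib.]; (5) [hdr_changed :- link_lib, tag_release.]; (8) [run_integ :- compile_b.]; (11) [src_changed :- tag_release, cache_hit.]; (13) [link_bin :- format_ok, compile_b.]. ⇒ new: rollback_ready, compile_a, hdr_changed, run_integ, src_changed, link_bin.
[2] (14) [cache_stale :- rollback_ready, src_changed.]; (17) [compile_c :- link_bin, cache_hit.]. ⇒ new: cache_stale, compile_c.
[3] (6) [deploy_prod :- compile_c, cache_hit, compile_b.]; (7) [cfg_changed :- cache_stale.]. ⇒ new: deploy_prod, cfg_changed.
[4] (16) [tests_changed :- deploy_prod, cfg_changed.]. ⇒ new: tests_changed.
Closure: {cache_hit, cache_stale, cfg_changed, compile_a, compile_b, compile_c, deploy_prod, format_ok, hdr_changed, link_bin, link_lib, rollback_ready, run_integ, run_unit, src_changed, tag_release, tests_changed} — 17 facts.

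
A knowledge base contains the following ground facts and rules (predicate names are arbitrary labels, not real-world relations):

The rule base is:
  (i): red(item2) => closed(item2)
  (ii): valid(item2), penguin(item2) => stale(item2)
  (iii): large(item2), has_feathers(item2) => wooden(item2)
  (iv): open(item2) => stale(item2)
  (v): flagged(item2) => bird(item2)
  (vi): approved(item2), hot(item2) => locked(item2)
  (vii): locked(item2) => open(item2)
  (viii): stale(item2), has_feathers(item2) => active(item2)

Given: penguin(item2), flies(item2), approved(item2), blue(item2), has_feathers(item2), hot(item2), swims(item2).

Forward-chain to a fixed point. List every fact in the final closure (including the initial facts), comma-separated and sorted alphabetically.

active(item2), approved(item2), blue(item2), flies(item2), has_feathers(item2), hot(item2), locked(item2), open(item2), penguin(item2), stale(item2), swims(item2)

[1] (vi) [approved(item2), hot(item2) => locked(item2)]. ⇒ new: locked(item2).
[2] (vii) [locked(item2) => open(item2)]. ⇒ new: open(item2).
[3] (iv) [open(item2) => stale(item2)]. ⇒ new: stale(item2).
[4] (viii) [stale(item2), has_feathers(item2) => active(item2)]. ⇒ new: active(item2).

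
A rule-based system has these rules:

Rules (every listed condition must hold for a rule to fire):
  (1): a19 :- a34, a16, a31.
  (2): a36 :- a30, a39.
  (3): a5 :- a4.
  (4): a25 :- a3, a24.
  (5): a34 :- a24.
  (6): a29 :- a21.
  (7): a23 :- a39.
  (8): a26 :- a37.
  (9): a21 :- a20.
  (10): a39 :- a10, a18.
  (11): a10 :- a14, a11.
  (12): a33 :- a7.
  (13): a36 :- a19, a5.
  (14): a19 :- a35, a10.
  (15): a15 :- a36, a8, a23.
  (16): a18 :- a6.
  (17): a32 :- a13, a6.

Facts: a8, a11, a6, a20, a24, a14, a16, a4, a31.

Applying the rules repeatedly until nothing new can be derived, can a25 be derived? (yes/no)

no

[1] (3) [a5 :- a4.]; (5) [a34 :- a24.]; (9) [a21 :- a20.]; (11) [a10 :- a14, a11.]; (16) [a18 :- a6.]. ⇒ new: a5, a34, a21, a10, a18.
[2] (1) [a19 :- a34, a16, a31.]; (6) [a29 :- a21.]; (10) [a39 :- a10, a18.]. ⇒ new: a19, a29, a39.
[3] (7) [a23 :- a39.]; (13) [a36 :- a19, a5.]. ⇒ new: a23, a36.
[4] (15) [a15 :- a36, a8, a23.]. ⇒ new: a15.
Fixed point reached. a25 is concluded only by (4); (4) needs a3 (never derived).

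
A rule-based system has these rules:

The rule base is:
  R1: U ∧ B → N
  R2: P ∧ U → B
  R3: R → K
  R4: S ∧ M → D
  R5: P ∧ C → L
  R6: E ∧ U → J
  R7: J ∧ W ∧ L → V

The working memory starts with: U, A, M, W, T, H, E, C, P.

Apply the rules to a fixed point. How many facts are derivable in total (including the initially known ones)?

14

Round 1 fires R2, R5, R6, giving B, L, J.
Round 2 fires R1, R7, giving N, V.
Closure: {A, B, C, E, H, J, L, M, N, P, T, U, V, W} — 14 facts.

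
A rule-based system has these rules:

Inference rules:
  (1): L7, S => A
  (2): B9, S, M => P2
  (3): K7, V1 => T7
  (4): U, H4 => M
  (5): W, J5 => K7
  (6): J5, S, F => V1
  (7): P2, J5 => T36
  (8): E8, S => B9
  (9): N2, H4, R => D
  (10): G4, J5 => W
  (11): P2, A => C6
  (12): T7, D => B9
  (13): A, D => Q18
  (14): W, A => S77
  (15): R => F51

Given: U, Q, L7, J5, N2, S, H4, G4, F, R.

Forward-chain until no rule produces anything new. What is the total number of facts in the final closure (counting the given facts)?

Round 1 — (1), (4), (6), (9), (10), (15), derive A, M, V1, D, W, F51.
Round 2 — (5), (13), (14), derive K7, Q18, S77.
Round 3 — (3), derive T7.
Round 4 — (12), derive B9.
Round 5 — (2), derive P2.
Round 6 — (7), (11), derive T36, C6.
Closure: {A, B9, C6, D, F, F51, G4, H4, J5, K7, L7, M, N2, P2, Q, Q18, R, S, S77, T36, T7, U, V1, W} — 24 facts.

24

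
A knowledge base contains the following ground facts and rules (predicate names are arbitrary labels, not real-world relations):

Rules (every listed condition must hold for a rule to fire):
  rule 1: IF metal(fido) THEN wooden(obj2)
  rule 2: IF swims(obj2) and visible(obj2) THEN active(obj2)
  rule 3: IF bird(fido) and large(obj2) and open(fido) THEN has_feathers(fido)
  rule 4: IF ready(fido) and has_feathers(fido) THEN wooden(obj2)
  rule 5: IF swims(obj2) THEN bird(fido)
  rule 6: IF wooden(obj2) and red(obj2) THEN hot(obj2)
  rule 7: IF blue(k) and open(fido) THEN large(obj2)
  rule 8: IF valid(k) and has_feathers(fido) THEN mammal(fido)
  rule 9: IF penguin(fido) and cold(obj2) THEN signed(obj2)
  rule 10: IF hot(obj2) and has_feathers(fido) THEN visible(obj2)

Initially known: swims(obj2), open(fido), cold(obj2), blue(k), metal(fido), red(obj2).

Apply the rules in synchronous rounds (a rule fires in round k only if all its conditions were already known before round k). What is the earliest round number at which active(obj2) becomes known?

4

Round 1 — rule 1, rule 5, rule 7, derive wooden(obj2), bird(fido), large(obj2).
Round 2 — rule 3, rule 6, derive has_feathers(fido), hot(obj2).
Round 3 — rule 10, derive visible(obj2).
Round 4 — rule 2, derive active(obj2).
active(obj2) first appears in round 4.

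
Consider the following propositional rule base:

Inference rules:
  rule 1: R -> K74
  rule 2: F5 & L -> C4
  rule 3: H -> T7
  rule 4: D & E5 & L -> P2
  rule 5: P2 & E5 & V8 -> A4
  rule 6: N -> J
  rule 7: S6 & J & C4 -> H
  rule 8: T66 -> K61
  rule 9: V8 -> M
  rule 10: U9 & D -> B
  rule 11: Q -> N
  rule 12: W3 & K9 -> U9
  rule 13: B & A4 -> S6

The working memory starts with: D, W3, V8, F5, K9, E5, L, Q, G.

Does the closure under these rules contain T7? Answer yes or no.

Round 1 — rule 2, rule 4, rule 9, rule 11, rule 12, derive C4, P2, M, N, U9.
Round 2 — rule 5, rule 6, rule 10, derive A4, J, B.
Round 3 — rule 13, derive S6.
Round 4 — rule 7, derive H.
Round 5 — rule 3, derive T7.
T7 appears in round 5, so it is derivable.

yes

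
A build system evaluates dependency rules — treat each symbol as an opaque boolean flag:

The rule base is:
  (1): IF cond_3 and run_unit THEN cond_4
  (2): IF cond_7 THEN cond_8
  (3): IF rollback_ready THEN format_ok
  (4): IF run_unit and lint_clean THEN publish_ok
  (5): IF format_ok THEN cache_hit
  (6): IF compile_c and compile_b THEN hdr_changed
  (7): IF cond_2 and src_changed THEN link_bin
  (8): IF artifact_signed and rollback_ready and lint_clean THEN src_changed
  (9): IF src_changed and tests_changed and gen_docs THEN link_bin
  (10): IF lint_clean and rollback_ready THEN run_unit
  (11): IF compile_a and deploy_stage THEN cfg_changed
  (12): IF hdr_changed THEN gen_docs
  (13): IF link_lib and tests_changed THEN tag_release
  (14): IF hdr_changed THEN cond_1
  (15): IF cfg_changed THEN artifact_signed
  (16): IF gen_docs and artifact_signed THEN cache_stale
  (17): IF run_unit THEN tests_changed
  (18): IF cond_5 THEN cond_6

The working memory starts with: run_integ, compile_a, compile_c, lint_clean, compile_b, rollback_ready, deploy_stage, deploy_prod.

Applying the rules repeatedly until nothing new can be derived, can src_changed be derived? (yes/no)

Round 1: (3) [IF rollback_ready THEN format_ok]; (6) [IF compile_c and compile_b THEN hdr_changed]; (10) [IF lint_clean and rollback_ready THEN run_unit]; (11) [IF compile_a and deploy_stage THEN cfg_changed]. New: format_ok, hdr_changed, run_unit, cfg_changed.
Round 2: (4) [IF run_unit and lint_clean THEN publish_ok]; (5) [IF format_ok THEN cache_hit]; (12) [IF hdr_changed THEN gen_docs]; (14) [IF hdr_changed THEN cond_1]; (15) [IF cfg_changed THEN artifact_signed]; (17) [IF run_unit THEN tests_changed]. New: publish_ok, cache_hit, gen_docs, cond_1, artifact_signed, tests_changed.
Round 3: (8) [IF artifact_signed and rollback_ready and lint_clean THEN src_changed]; (16) [IF gen_docs and artifact_signed THEN cache_stale]. New: src_changed, cache_stale.
Round 4: (9) [IF src_changed and tests_changed and gen_docs THEN link_bin]. New: link_bin.
src_changed appears in round 3, so it is derivable.

yes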